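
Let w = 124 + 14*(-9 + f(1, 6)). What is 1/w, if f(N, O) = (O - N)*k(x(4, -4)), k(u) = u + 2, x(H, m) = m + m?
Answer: -1/422 ≈ -0.0023697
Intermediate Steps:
x(H, m) = 2*m
k(u) = 2 + u
f(N, O) = -6*O + 6*N (f(N, O) = (O - N)*(2 + 2*(-4)) = (O - N)*(2 - 8) = (O - N)*(-6) = -6*O + 6*N)
w = -422 (w = 124 + 14*(-9 + (-6*6 + 6*1)) = 124 + 14*(-9 + (-36 + 6)) = 124 + 14*(-9 - 30) = 124 + 14*(-39) = 124 - 546 = -422)
1/w = 1/(-422) = -1/422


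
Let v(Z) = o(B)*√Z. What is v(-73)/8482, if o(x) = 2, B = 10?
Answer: I*√73/4241 ≈ 0.0020146*I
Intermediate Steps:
v(Z) = 2*√Z
v(-73)/8482 = (2*√(-73))/8482 = (2*(I*√73))*(1/8482) = (2*I*√73)*(1/8482) = I*√73/4241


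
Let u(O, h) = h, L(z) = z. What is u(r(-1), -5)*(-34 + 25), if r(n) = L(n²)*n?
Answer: 45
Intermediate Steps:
r(n) = n³ (r(n) = n²*n = n³)
u(r(-1), -5)*(-34 + 25) = -5*(-34 + 25) = -5*(-9) = 45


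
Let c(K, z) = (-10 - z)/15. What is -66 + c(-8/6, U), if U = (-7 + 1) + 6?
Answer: -200/3 ≈ -66.667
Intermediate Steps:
U = 0 (U = -6 + 6 = 0)
c(K, z) = -2/3 - z/15 (c(K, z) = (-10 - z)*(1/15) = -2/3 - z/15)
-66 + c(-8/6, U) = -66 + (-2/3 - 1/15*0) = -66 + (-2/3 + 0) = -66 - 2/3 = -200/3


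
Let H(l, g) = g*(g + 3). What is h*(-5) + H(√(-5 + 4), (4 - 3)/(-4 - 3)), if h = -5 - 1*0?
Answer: 1205/49 ≈ 24.592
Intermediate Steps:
h = -5 (h = -5 + 0 = -5)
H(l, g) = g*(3 + g)
h*(-5) + H(√(-5 + 4), (4 - 3)/(-4 - 3)) = -5*(-5) + ((4 - 3)/(-4 - 3))*(3 + (4 - 3)/(-4 - 3)) = 25 + (1/(-7))*(3 + 1/(-7)) = 25 + (1*(-⅐))*(3 + 1*(-⅐)) = 25 - (3 - ⅐)/7 = 25 - ⅐*20/7 = 25 - 20/49 = 1205/49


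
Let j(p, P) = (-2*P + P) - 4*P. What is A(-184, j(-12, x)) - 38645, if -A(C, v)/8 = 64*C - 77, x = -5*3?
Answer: 56179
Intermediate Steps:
x = -15
j(p, P) = -5*P (j(p, P) = -P - 4*P = -5*P)
A(C, v) = 616 - 512*C (A(C, v) = -8*(64*C - 77) = -8*(-77 + 64*C) = 616 - 512*C)
A(-184, j(-12, x)) - 38645 = (616 - 512*(-184)) - 38645 = (616 + 94208) - 38645 = 94824 - 38645 = 56179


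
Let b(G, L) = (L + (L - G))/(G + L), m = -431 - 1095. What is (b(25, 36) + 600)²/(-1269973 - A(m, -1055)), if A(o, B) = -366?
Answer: -1343002609/4724207647 ≈ -0.28428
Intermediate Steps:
m = -1526
b(G, L) = (-G + 2*L)/(G + L)
(b(25, 36) + 600)²/(-1269973 - A(m, -1055)) = ((-1*25 + 2*36)/(25 + 36) + 600)²/(-1269973 - 1*(-366)) = ((-25 + 72)/61 + 600)²/(-1269973 + 366) = ((1/61)*47 + 600)²/(-1269607) = (47/61 + 600)²*(-1/1269607) = (36647/61)²*(-1/1269607) = (1343002609/3721)*(-1/1269607) = -1343002609/4724207647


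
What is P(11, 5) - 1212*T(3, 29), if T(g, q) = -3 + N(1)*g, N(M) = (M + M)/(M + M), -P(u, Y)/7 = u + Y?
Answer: -112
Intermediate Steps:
P(u, Y) = -7*Y - 7*u (P(u, Y) = -7*(u + Y) = -7*(Y + u) = -7*Y - 7*u)
N(M) = 1 (N(M) = (2*M)/((2*M)) = (2*M)*(1/(2*M)) = 1)
T(g, q) = -3 + g (T(g, q) = -3 + 1*g = -3 + g)
P(11, 5) - 1212*T(3, 29) = (-7*5 - 7*11) - 1212*(-3 + 3) = (-35 - 77) - 1212*0 = -112 + 0 = -112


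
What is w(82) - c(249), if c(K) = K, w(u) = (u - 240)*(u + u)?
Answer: -26161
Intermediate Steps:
w(u) = 2*u*(-240 + u) (w(u) = (-240 + u)*(2*u) = 2*u*(-240 + u))
w(82) - c(249) = 2*82*(-240 + 82) - 1*249 = 2*82*(-158) - 249 = -25912 - 249 = -26161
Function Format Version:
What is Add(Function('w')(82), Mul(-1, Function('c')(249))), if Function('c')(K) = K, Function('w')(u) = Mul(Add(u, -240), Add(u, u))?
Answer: -26161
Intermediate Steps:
Function('w')(u) = Mul(2, u, Add(-240, u)) (Function('w')(u) = Mul(Add(-240, u), Mul(2, u)) = Mul(2, u, Add(-240, u)))
Add(Function('w')(82), Mul(-1, Function('c')(249))) = Add(Mul(2, 82, Add(-240, 82)), Mul(-1, 249)) = Add(Mul(2, 82, -158), -249) = Add(-25912, -249) = -26161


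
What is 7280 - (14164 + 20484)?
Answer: -27368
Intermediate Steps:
7280 - (14164 + 20484) = 7280 - 1*34648 = 7280 - 34648 = -27368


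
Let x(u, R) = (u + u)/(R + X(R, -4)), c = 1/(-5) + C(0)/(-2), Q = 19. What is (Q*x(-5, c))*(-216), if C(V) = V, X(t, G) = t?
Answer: -102600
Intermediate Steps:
c = -1/5 (c = 1/(-5) + 0/(-2) = 1*(-1/5) + 0*(-1/2) = -1/5 + 0 = -1/5 ≈ -0.20000)
x(u, R) = u/R (x(u, R) = (u + u)/(R + R) = (2*u)/((2*R)) = (2*u)*(1/(2*R)) = u/R)
(Q*x(-5, c))*(-216) = (19*(-5/(-1/5)))*(-216) = (19*(-5*(-5)))*(-216) = (19*25)*(-216) = 475*(-216) = -102600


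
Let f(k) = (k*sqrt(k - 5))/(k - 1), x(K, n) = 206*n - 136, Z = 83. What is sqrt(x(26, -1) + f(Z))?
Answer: sqrt(-2299608 + 6806*sqrt(78))/82 ≈ 18.25*I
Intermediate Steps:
x(K, n) = -136 + 206*n
f(k) = k*sqrt(-5 + k)/(-1 + k) (f(k) = (k*sqrt(-5 + k))/(-1 + k) = k*sqrt(-5 + k)/(-1 + k))
sqrt(x(26, -1) + f(Z)) = sqrt((-136 + 206*(-1)) + 83*sqrt(-5 + 83)/(-1 + 83)) = sqrt((-136 - 206) + 83*sqrt(78)/82) = sqrt(-342 + 83*(1/82)*sqrt(78)) = sqrt(-342 + 83*sqrt(78)/82)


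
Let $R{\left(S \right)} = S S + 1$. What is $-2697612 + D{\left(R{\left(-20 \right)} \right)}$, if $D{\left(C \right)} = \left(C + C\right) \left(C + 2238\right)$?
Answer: $-581134$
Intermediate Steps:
$R{\left(S \right)} = 1 + S^{2}$ ($R{\left(S \right)} = S^{2} + 1 = 1 + S^{2}$)
$D{\left(C \right)} = 2 C \left(2238 + C\right)$
$-2697612 + D{\left(R{\left(-20 \right)} \right)} = -2697612 + 2 \left(1 + \left(-20\right)^{2}\right) \left(2238 + \left(1 + \left(-20\right)^{2}\right)\right) = -2697612 + 2 \left(1 + 400\right) \left(2238 + \left(1 + 400\right)\right) = -2697612 + 2 \cdot 401 \left(2238 + 401\right) = -2697612 + 2 \cdot 401 \cdot 2639 = -2697612 + 2116478 = -581134$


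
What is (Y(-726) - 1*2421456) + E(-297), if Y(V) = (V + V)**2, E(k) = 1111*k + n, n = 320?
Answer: -642799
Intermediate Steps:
E(k) = 320 + 1111*k (E(k) = 1111*k + 320 = 320 + 1111*k)
Y(V) = 4*V**2 (Y(V) = (2*V)**2 = 4*V**2)
(Y(-726) - 1*2421456) + E(-297) = (4*(-726)**2 - 1*2421456) + (320 + 1111*(-297)) = (4*527076 - 2421456) + (320 - 329967) = (2108304 - 2421456) - 329647 = -313152 - 329647 = -642799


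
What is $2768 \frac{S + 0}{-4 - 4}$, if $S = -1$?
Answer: $346$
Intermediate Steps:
$2768 \frac{S + 0}{-4 - 4} = 2768 \frac{-1 + 0}{-4 - 4} = 2768 \left(- \frac{1}{-8}\right) = 2768 \left(\left(-1\right) \left(- \frac{1}{8}\right)\right) = 2768 \cdot \frac{1}{8} = 346$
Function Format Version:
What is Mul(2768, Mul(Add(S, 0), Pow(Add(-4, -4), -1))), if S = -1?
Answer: 346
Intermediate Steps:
Mul(2768, Mul(Add(S, 0), Pow(Add(-4, -4), -1))) = Mul(2768, Mul(Add(-1, 0), Pow(Add(-4, -4), -1))) = Mul(2768, Mul(-1, Pow(-8, -1))) = Mul(2768, Mul(-1, Rational(-1, 8))) = Mul(2768, Rational(1, 8)) = 346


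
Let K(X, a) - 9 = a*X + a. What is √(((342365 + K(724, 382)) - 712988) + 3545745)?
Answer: √3452081 ≈ 1858.0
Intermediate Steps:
K(X, a) = 9 + a + X*a (K(X, a) = 9 + (a*X + a) = 9 + (X*a + a) = 9 + (a + X*a) = 9 + a + X*a)
√(((342365 + K(724, 382)) - 712988) + 3545745) = √(((342365 + (9 + 382 + 724*382)) - 712988) + 3545745) = √(((342365 + (9 + 382 + 276568)) - 712988) + 3545745) = √(((342365 + 276959) - 712988) + 3545745) = √((619324 - 712988) + 3545745) = √(-93664 + 3545745) = √3452081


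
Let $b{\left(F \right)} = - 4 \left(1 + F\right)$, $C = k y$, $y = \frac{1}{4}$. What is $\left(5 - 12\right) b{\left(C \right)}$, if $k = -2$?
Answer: $14$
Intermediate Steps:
$y = \frac{1}{4} \approx 0.25$
$C = - \frac{1}{2}$ ($C = \left(-2\right) \frac{1}{4} = - \frac{1}{2} \approx -0.5$)
$b{\left(F \right)} = -4 - 4 F$
$\left(5 - 12\right) b{\left(C \right)} = \left(5 - 12\right) \left(-4 - -2\right) = \left(5 - 12\right) \left(-4 + 2\right) = \left(-7\right) \left(-2\right) = 14$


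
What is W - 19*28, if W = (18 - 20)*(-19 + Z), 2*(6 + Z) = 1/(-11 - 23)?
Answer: -16387/34 ≈ -481.97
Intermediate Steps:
Z = -409/68 (Z = -6 + 1/(2*(-11 - 23)) = -6 + (1/2)/(-34) = -6 + (1/2)*(-1/34) = -6 - 1/68 = -409/68 ≈ -6.0147)
W = 1701/34 (W = (18 - 20)*(-19 - 409/68) = -2*(-1701/68) = 1701/34 ≈ 50.029)
W - 19*28 = 1701/34 - 19*28 = 1701/34 - 532 = -16387/34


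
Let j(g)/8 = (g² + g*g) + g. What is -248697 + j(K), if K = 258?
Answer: 818391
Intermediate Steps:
j(g) = 8*g + 16*g² (j(g) = 8*((g² + g*g) + g) = 8*((g² + g²) + g) = 8*(2*g² + g) = 8*(g + 2*g²) = 8*g + 16*g²)
-248697 + j(K) = -248697 + 8*258*(1 + 2*258) = -248697 + 8*258*(1 + 516) = -248697 + 8*258*517 = -248697 + 1067088 = 818391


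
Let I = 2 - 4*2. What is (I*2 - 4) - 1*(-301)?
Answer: 285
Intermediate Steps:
I = -6 (I = 2 - 8 = -6)
(I*2 - 4) - 1*(-301) = (-6*2 - 4) - 1*(-301) = (-12 - 4) + 301 = -16 + 301 = 285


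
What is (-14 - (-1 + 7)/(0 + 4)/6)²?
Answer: 3249/16 ≈ 203.06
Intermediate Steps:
(-14 - (-1 + 7)/(0 + 4)/6)² = (-14 - 6/4/6)² = (-14 - 6*(¼)/6)² = (-14 - 3/(2*6))² = (-14 - 1*¼)² = (-14 - ¼)² = (-57/4)² = 3249/16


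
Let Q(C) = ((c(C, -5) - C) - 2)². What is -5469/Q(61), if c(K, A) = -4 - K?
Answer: -5469/16384 ≈ -0.33380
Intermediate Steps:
Q(C) = (-6 - 2*C)² (Q(C) = (((-4 - C) - C) - 2)² = ((-4 - 2*C) - 2)² = (-6 - 2*C)²)
-5469/Q(61) = -5469*1/(4*(3 + 61)²) = -5469/(4*64²) = -5469/(4*4096) = -5469/16384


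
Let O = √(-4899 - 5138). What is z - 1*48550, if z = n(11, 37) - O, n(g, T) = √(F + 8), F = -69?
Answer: -48550 + I*√61 - I*√10037 ≈ -48550.0 - 92.375*I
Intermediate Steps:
O = I*√10037 (O = √(-10037) = I*√10037 ≈ 100.18*I)
n(g, T) = I*√61 (n(g, T) = √(-69 + 8) = √(-61) = I*√61)
z = I*√61 - I*√10037 ≈ -92.375*I
z - 1*48550 = I*(√61 - √10037) - 1*48550 = I*(√61 - √10037) - 48550 = -48550 + I*(√61 - √10037)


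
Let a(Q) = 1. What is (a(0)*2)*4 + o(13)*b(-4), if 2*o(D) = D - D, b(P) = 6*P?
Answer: 8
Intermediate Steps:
o(D) = 0 (o(D) = (D - D)/2 = (½)*0 = 0)
(a(0)*2)*4 + o(13)*b(-4) = (1*2)*4 + 0*(6*(-4)) = 2*4 + 0*(-24) = 8 + 0 = 8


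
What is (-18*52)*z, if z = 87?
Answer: -81432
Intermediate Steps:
(-18*52)*z = -18*52*87 = -936*87 = -81432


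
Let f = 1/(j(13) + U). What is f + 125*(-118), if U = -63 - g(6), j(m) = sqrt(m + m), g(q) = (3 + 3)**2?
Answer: -144181349/9775 - sqrt(26)/9775 ≈ -14750.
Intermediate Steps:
g(q) = 36 (g(q) = 6**2 = 36)
j(m) = sqrt(2)*sqrt(m) (j(m) = sqrt(2*m) = sqrt(2)*sqrt(m))
U = -99 (U = -63 - 1*36 = -63 - 36 = -99)
f = 1/(-99 + sqrt(26)) (f = 1/(sqrt(2)*sqrt(13) - 99) = 1/(sqrt(26) - 99) = 1/(-99 + sqrt(26)) ≈ -0.010650)
f + 125*(-118) = (-99/9775 - sqrt(26)/9775) + 125*(-118) = (-99/9775 - sqrt(26)/9775) - 14750 = -144181349/9775 - sqrt(26)/9775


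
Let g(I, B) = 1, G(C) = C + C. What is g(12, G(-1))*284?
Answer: 284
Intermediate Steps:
G(C) = 2*C
g(12, G(-1))*284 = 1*284 = 284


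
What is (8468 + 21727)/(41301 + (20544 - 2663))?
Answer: 30195/59182 ≈ 0.51021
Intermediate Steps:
(8468 + 21727)/(41301 + (20544 - 2663)) = 30195/(41301 + 17881) = 30195/59182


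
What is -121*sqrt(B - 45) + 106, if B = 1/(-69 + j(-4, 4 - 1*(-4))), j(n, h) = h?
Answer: 106 - 121*I*sqrt(167506)/61 ≈ 106.0 - 811.84*I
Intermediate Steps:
B = -1/61 (B = 1/(-69 + (4 - 1*(-4))) = 1/(-69 + (4 + 4)) = 1/(-69 + 8) = 1/(-61) = -1/61 ≈ -0.016393)
-121*sqrt(B - 45) + 106 = -121*sqrt(-1/61 - 45) + 106 = -121*I*sqrt(167506)/61 + 106 = 106 - 121*I*sqrt(167506)/61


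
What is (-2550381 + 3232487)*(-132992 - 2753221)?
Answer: -1968703204578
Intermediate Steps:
(-2550381 + 3232487)*(-132992 - 2753221) = 682106*(-2886213) = -1968703204578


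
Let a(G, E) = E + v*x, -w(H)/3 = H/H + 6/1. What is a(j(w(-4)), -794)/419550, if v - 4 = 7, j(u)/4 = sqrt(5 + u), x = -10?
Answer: -452/209775 ≈ -0.0021547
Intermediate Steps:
w(H) = -21 (w(H) = -3*(H/H + 6/1) = -3*(1 + 6*1) = -3*(1 + 6) = -3*7 = -21)
j(u) = 4*sqrt(5 + u)
v = 11 (v = 4 + 7 = 11)
a(G, E) = -110 + E (a(G, E) = E + 11*(-10) = E - 110 = -110 + E)
a(j(w(-4)), -794)/419550 = (-110 - 794)/419550 = -904*1/419550 = -452/209775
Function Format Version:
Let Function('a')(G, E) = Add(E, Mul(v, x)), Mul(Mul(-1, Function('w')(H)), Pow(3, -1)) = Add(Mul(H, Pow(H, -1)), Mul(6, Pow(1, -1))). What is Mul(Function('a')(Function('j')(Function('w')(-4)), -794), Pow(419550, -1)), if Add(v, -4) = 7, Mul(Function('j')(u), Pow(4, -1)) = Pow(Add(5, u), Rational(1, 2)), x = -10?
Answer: Rational(-452, 209775) ≈ -0.0021547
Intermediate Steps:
Function('w')(H) = -21 (Function('w')(H) = Mul(-3, Add(Mul(H, Pow(H, -1)), Mul(6, Pow(1, -1)))) = Mul(-3, Add(1, Mul(6, 1))) = Mul(-3, Add(1, 6)) = Mul(-3, 7) = -21)
Function('j')(u) = Mul(4, Pow(Add(5, u), Rational(1, 2)))
v = 11 (v = Add(4, 7) = 11)
Function('a')(G, E) = Add(-110, E) (Function('a')(G, E) = Add(E, Mul(11, -10)) = Add(E, -110) = Add(-110, E))
Mul(Function('a')(Function('j')(Function('w')(-4)), -794), Pow(419550, -1)) = Mul(Add(-110, -794), Pow(419550, -1)) = Mul(-904, Rational(1, 419550)) = Rational(-452, 209775)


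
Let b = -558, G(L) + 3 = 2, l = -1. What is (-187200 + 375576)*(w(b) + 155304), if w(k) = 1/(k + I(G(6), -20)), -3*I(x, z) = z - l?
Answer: 48417928567992/1655 ≈ 2.9256e+10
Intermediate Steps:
G(L) = -1 (G(L) = -3 + 2 = -1)
I(x, z) = -⅓ - z/3 (I(x, z) = -(z - 1*(-1))/3 = -(z + 1)/3 = -(1 + z)/3 = -⅓ - z/3)
w(k) = 1/(19/3 + k) (w(k) = 1/(k + (-⅓ - ⅓*(-20))) = 1/(k + (-⅓ + 20/3)) = 1/(k + 19/3) = 1/(19/3 + k))
(-187200 + 375576)*(w(b) + 155304) = (-187200 + 375576)*(3/(19 + 3*(-558)) + 155304) = 188376*(3/(19 - 1674) + 155304) = 188376*(3/(-1655) + 155304) = 188376*(3*(-1/1655) + 155304) = 188376*(-3/1655 + 155304) = 188376*(257028117/1655) = 48417928567992/1655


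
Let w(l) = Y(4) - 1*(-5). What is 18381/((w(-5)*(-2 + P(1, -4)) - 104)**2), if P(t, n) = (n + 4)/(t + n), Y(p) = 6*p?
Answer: 6127/8748 ≈ 0.70039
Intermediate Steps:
P(t, n) = (4 + n)/(n + t)
w(l) = 29 (w(l) = 6*4 - 1*(-5) = 24 + 5 = 29)
18381/((w(-5)*(-2 + P(1, -4)) - 104)**2) = 18381/((29*(-2 + (4 - 4)/(-4 + 1)) - 104)**2) = 18381/((29*(-2 + 0/(-3)) - 104)**2) = 18381/((29*(-2 - 1/3*0) - 104)**2) = 18381/((29*(-2 + 0) - 104)**2) = 18381/((29*(-2) - 104)**2) = 18381/((-58 - 104)**2) = 18381/((-162)**2) = 18381/26244 = 18381*(1/26244) = 6127/8748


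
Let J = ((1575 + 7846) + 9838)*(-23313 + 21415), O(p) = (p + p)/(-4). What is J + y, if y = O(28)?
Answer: -36553596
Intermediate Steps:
O(p) = -p/2
y = -14 (y = -1/2*28 = -14)
J = -36553582 (J = (9421 + 9838)*(-1898) = 19259*(-1898) = -36553582)
J + y = -36553582 - 14 = -36553596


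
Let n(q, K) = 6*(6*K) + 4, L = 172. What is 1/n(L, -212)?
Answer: -1/7628 ≈ -0.00013110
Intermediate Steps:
n(q, K) = 4 + 36*K (n(q, K) = 36*K + 4 = 4 + 36*K)
1/n(L, -212) = 1/(4 + 36*(-212)) = 1/(4 - 7632) = 1/(-7628) = -1/7628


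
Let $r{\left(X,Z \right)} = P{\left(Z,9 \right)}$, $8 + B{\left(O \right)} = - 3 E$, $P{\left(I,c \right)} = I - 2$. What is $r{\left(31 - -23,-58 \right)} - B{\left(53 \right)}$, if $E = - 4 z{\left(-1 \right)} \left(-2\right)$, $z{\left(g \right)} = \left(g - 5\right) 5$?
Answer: $-772$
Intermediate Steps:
$z{\left(g \right)} = -25 + 5 g$ ($z{\left(g \right)} = \left(-5 + g\right) 5 = -25 + 5 g$)
$E = -240$ ($E = - 4 \left(-25 + 5 \left(-1\right)\right) \left(-2\right) = - 4 \left(-25 - 5\right) \left(-2\right) = \left(-4\right) \left(-30\right) \left(-2\right) = 120 \left(-2\right) = -240$)
$P{\left(I,c \right)} = -2 + I$ ($P{\left(I,c \right)} = I - 2 = -2 + I$)
$B{\left(O \right)} = 712$ ($B{\left(O \right)} = -8 - -720 = -8 + 720 = 712$)
$r{\left(X,Z \right)} = -2 + Z$
$r{\left(31 - -23,-58 \right)} - B{\left(53 \right)} = \left(-2 - 58\right) - 712 = -60 - 712 = -772$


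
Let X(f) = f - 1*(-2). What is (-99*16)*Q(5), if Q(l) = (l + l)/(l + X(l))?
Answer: -1320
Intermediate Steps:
X(f) = 2 + f (X(f) = f + 2 = 2 + f)
Q(l) = 2*l/(2 + 2*l) (Q(l) = (l + l)/(l + (2 + l)) = (2*l)/(2 + 2*l) = 2*l/(2 + 2*l))
(-99*16)*Q(5) = (-99*16)*(5/(1 + 5)) = -7920/6 = -1584*5/6 = -1320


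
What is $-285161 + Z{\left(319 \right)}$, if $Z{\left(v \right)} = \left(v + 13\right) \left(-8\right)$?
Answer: $-287817$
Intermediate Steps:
$Z{\left(v \right)} = -104 - 8 v$ ($Z{\left(v \right)} = \left(13 + v\right) \left(-8\right) = -104 - 8 v$)
$-285161 + Z{\left(319 \right)} = -285161 - 2656 = -287817$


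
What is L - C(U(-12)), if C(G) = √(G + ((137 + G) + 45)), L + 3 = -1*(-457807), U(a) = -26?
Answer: 457804 - √130 ≈ 4.5779e+5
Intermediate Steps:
L = 457804 (L = -3 - 1*(-457807) = -3 + 457807 = 457804)
C(G) = √(182 + 2*G) (C(G) = √(G + (182 + G)) = √(182 + 2*G))
L - C(U(-12)) = 457804 - √(182 + 2*(-26)) = 457804 - √(182 - 52) = 457804 - √130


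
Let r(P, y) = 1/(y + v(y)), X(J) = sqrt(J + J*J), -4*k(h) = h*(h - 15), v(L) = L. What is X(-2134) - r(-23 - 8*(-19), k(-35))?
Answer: 1/875 + 3*sqrt(505758) ≈ 2133.5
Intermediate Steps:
k(h) = -h*(-15 + h)/4 (k(h) = -h*(h - 15)/4 = -h*(-15 + h)/4)
X(J) = sqrt(J + J**2)
r(P, y) = 1/(2*y) (r(P, y) = 1/(y + y) = 1/(2*y))
X(-2134) - r(-23 - 8*(-19), k(-35)) = sqrt(-2134*(1 - 2134)) - 1/(2*((1/4)*(-35)*(15 - 1*(-35)))) = sqrt(-2134*(-2133)) - 1/(2*((1/4)*(-35)*(15 + 35))) = sqrt(4551822) - 1/(2*((1/4)*(-35)*50)) = 3*sqrt(505758) - 1/(2*(-875/2)) = 3*sqrt(505758) - (-2)/(2*875) = 3*sqrt(505758) - 1*(-1/875) = 3*sqrt(505758) + 1/875 = 1/875 + 3*sqrt(505758)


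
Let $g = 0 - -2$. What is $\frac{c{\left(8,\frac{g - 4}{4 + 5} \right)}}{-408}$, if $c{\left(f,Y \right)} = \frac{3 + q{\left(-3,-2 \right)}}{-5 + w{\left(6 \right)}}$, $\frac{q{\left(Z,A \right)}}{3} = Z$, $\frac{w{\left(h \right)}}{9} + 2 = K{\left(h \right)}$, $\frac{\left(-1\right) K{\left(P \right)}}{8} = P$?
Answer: $- \frac{1}{30940} \approx -3.2321 \cdot 10^{-5}$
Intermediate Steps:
$K{\left(P \right)} = - 8 P$
$g = 2$ ($g = 0 + 2 = 2$)
$w{\left(h \right)} = -18 - 72 h$ ($w{\left(h \right)} = -18 + 9 \left(- 8 h\right) = -18 - 72 h$)
$q{\left(Z,A \right)} = 3 Z$
$c{\left(f,Y \right)} = \frac{6}{455}$ ($c{\left(f,Y \right)} = \frac{3 + 3 \left(-3\right)}{-5 - 450} = \frac{3 - 9}{-5 - 450} = - \frac{6}{-5 - 450} = - \frac{6}{-455} = \left(-6\right) \left(- \frac{1}{455}\right) = \frac{6}{455}$)
$\frac{c{\left(8,\frac{g - 4}{4 + 5} \right)}}{-408} = \frac{6}{455 \left(-408\right)} = \frac{6}{455} \left(- \frac{1}{408}\right) = - \frac{1}{30940}$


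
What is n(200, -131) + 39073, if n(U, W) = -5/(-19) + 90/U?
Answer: 14848011/380 ≈ 39074.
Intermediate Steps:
n(U, W) = 5/19 + 90/U (n(U, W) = -5*(-1/19) + 90/U = 5/19 + 90/U)
n(200, -131) + 39073 = (5/19 + 90/200) + 39073 = (5/19 + 90*(1/200)) + 39073 = (5/19 + 9/20) + 39073 = 271/380 + 39073 = 14848011/380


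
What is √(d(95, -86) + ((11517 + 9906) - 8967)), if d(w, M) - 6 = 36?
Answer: √12498 ≈ 111.79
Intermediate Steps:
d(w, M) = 42 (d(w, M) = 6 + 36 = 42)
√(d(95, -86) + ((11517 + 9906) - 8967)) = √(42 + ((11517 + 9906) - 8967)) = √(42 + (21423 - 8967)) = √(42 + 12456) = √12498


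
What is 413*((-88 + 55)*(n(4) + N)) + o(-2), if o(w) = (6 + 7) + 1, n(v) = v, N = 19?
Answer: -313453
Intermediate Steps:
o(w) = 14 (o(w) = 13 + 1 = 14)
413*((-88 + 55)*(n(4) + N)) + o(-2) = 413*((-88 + 55)*(4 + 19)) + 14 = 413*(-33*23) + 14 = 413*(-759) + 14 = -313467 + 14 = -313453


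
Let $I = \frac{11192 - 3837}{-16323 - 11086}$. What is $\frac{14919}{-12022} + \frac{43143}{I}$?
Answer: $- \frac{14216202715959}{88421810} \approx -1.6078 \cdot 10^{5}$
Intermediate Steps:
$I = - \frac{7355}{27409}$ ($I = \frac{7355}{-27409} = 7355 \left(- \frac{1}{27409}\right) = - \frac{7355}{27409} \approx -0.26834$)
$\frac{14919}{-12022} + \frac{43143}{I} = \frac{14919}{-12022} + \frac{43143}{- \frac{7355}{27409}} = 14919 \left(- \frac{1}{12022}\right) + 43143 \left(- \frac{27409}{7355}\right) = - \frac{14919}{12022} - \frac{1182506487}{7355} = - \frac{14216202715959}{88421810}$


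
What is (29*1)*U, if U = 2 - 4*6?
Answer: -638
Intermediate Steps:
U = -22 (U = 2 - 24 = -22)
(29*1)*U = (29*1)*(-22) = 29*(-22) = -638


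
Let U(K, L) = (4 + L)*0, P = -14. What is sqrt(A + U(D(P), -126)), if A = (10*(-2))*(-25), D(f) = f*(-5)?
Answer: 10*sqrt(5) ≈ 22.361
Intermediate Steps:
D(f) = -5*f
A = 500 (A = -20*(-25) = 500)
U(K, L) = 0
sqrt(A + U(D(P), -126)) = sqrt(500 + 0) = sqrt(500) = 10*sqrt(5)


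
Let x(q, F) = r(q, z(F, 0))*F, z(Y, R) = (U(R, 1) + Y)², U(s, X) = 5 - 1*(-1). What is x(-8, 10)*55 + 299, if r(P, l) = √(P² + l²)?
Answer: 299 + 22000*√41 ≈ 1.4117e+5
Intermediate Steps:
U(s, X) = 6 (U(s, X) = 5 + 1 = 6)
z(Y, R) = (6 + Y)²
x(q, F) = F*√(q² + (6 + F)⁴) (x(q, F) = √(q² + ((6 + F)²)²)*F = √(q² + (6 + F)⁴)*F = F*√(q² + (6 + F)⁴))
x(-8, 10)*55 + 299 = (10*√((-8)² + (6 + 10)⁴))*55 + 299 = (10*√(64 + 16⁴))*55 + 299 = (10*√(64 + 65536))*55 + 299 = (10*√65600)*55 + 299 = (10*(40*√41))*55 + 299 = (400*√41)*55 + 299 = 22000*√41 + 299 = 299 + 22000*√41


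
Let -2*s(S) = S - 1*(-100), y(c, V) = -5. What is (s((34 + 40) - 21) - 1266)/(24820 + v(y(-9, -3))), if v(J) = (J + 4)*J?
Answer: -179/3310 ≈ -0.054079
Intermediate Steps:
s(S) = -50 - S/2 (s(S) = -(S - 1*(-100))/2 = -(S + 100)/2 = -(100 + S)/2 = -50 - S/2)
v(J) = J*(4 + J) (v(J) = (4 + J)*J = J*(4 + J))
(s((34 + 40) - 21) - 1266)/(24820 + v(y(-9, -3))) = ((-50 - ((34 + 40) - 21)/2) - 1266)/(24820 - 5*(4 - 5)) = ((-50 - (74 - 21)/2) - 1266)/(24820 - 5*(-1)) = ((-50 - ½*53) - 1266)/(24820 + 5) = ((-50 - 53/2) - 1266)/24825 = (-153/2 - 1266)*(1/24825) = -2685/2*1/24825 = -179/3310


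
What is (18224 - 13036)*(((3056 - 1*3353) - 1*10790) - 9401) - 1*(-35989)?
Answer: -106255755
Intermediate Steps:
(18224 - 13036)*(((3056 - 1*3353) - 1*10790) - 9401) - 1*(-35989) = 5188*(((3056 - 3353) - 10790) - 9401) + 35989 = 5188*((-297 - 10790) - 9401) + 35989 = 5188*(-11087 - 9401) + 35989 = 5188*(-20488) + 35989 = -106291744 + 35989 = -106255755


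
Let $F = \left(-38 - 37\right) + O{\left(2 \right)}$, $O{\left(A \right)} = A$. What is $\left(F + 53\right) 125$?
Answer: $-2500$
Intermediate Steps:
$F = -73$ ($F = \left(-38 - 37\right) + 2 = -75 + 2 = -73$)
$\left(F + 53\right) 125 = \left(-73 + 53\right) 125 = \left(-20\right) 125 = -2500$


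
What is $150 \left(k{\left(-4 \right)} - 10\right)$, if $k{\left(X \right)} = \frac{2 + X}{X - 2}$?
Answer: $-1450$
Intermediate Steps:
$k{\left(X \right)} = \frac{2 + X}{-2 + X}$
$150 \left(k{\left(-4 \right)} - 10\right) = 150 \left(\frac{2 - 4}{-2 - 4} - 10\right) = 150 \left(\frac{1}{-6} \left(-2\right) - 10\right) = 150 \left(\left(- \frac{1}{6}\right) \left(-2\right) - 10\right) = 150 \left(\frac{1}{3} - 10\right) = 150 \left(- \frac{29}{3}\right) = -1450$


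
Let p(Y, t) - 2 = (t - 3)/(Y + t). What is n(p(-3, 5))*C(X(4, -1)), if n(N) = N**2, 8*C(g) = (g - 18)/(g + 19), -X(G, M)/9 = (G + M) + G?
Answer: 729/352 ≈ 2.0710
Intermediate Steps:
X(G, M) = -18*G - 9*M (X(G, M) = -9*((G + M) + G) = -9*(M + 2*G) = -18*G - 9*M)
p(Y, t) = 2 + (-3 + t)/(Y + t) (p(Y, t) = 2 + (t - 3)/(Y + t) = 2 + (-3 + t)/(Y + t))
C(g) = (-18 + g)/(8*(19 + g)) (C(g) = ((g - 18)/(g + 19))/8 = ((-18 + g)/(19 + g))/8 = (-18 + g)/(8*(19 + g)))
n(p(-3, 5))*C(X(4, -1)) = ((-3 + 2*(-3) + 3*5)/(-3 + 5))**2*((-18 + (-18*4 - 9*(-1)))/(8*(19 + (-18*4 - 9*(-1))))) = ((-3 - 6 + 15)/2)**2*((-18 + (-72 + 9))/(8*(19 + (-72 + 9)))) = ((1/2)*6)**2*((-18 - 63)/(8*(19 - 63))) = 3**2*((1/8)*(-81)/(-44)) = 9*((1/8)*(-1/44)*(-81)) = 9*(81/352) = 729/352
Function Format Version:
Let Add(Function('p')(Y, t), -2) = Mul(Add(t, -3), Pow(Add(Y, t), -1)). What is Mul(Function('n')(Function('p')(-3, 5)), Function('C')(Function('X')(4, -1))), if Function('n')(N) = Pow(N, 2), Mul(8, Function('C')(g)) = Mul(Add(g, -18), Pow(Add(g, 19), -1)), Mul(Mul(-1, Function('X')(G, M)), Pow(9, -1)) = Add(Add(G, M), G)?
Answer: Rational(729, 352) ≈ 2.0710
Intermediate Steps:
Function('X')(G, M) = Add(Mul(-18, G), Mul(-9, M)) (Function('X')(G, M) = Mul(-9, Add(Add(G, M), G)) = Mul(-9, Add(M, Mul(2, G))) = Add(Mul(-18, G), Mul(-9, M)))
Function('p')(Y, t) = Add(2, Mul(Pow(Add(Y, t), -1), Add(-3, t))) (Function('p')(Y, t) = Add(2, Mul(Add(t, -3), Pow(Add(Y, t), -1))) = Add(2, Mul(Add(-3, t), Pow(Add(Y, t), -1))) = Add(2, Mul(Pow(Add(Y, t), -1), Add(-3, t))))
Function('C')(g) = Mul(Rational(1, 8), Pow(Add(19, g), -1), Add(-18, g)) (Function('C')(g) = Mul(Rational(1, 8), Mul(Add(g, -18), Pow(Add(g, 19), -1))) = Mul(Rational(1, 8), Mul(Add(-18, g), Pow(Add(19, g), -1))) = Mul(Rational(1, 8), Mul(Pow(Add(19, g), -1), Add(-18, g))) = Mul(Rational(1, 8), Pow(Add(19, g), -1), Add(-18, g)))
Mul(Function('n')(Function('p')(-3, 5)), Function('C')(Function('X')(4, -1))) = Mul(Pow(Mul(Pow(Add(-3, 5), -1), Add(-3, Mul(2, -3), Mul(3, 5))), 2), Mul(Rational(1, 8), Pow(Add(19, Add(Mul(-18, 4), Mul(-9, -1))), -1), Add(-18, Add(Mul(-18, 4), Mul(-9, -1))))) = Mul(Pow(Mul(Pow(2, -1), Add(-3, -6, 15)), 2), Mul(Rational(1, 8), Pow(Add(19, Add(-72, 9)), -1), Add(-18, Add(-72, 9)))) = Mul(Pow(Mul(Rational(1, 2), 6), 2), Mul(Rational(1, 8), Pow(Add(19, -63), -1), Add(-18, -63))) = Mul(Pow(3, 2), Mul(Rational(1, 8), Pow(-44, -1), -81)) = Mul(9, Mul(Rational(1, 8), Rational(-1, 44), -81)) = Mul(9, Rational(81, 352)) = Rational(729, 352)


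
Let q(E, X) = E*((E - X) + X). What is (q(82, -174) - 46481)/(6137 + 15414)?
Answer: -39757/21551 ≈ -1.8448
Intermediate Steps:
q(E, X) = E**2 (q(E, X) = E*E = E**2)
(q(82, -174) - 46481)/(6137 + 15414) = (82**2 - 46481)/(6137 + 15414) = (6724 - 46481)/21551 = -39757*1/21551 = -39757/21551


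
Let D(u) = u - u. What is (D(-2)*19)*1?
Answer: 0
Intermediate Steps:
D(u) = 0
(D(-2)*19)*1 = (0*19)*1 = 0*1 = 0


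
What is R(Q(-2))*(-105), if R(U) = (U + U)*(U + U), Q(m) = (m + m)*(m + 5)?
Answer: -60480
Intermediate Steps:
Q(m) = 2*m*(5 + m) (Q(m) = (2*m)*(5 + m) = 2*m*(5 + m))
R(U) = 4*U² (R(U) = (2*U)*(2*U) = 4*U²)
R(Q(-2))*(-105) = (4*(2*(-2)*(5 - 2))²)*(-105) = (4*(2*(-2)*3)²)*(-105) = (4*(-12)²)*(-105) = (4*144)*(-105) = 576*(-105) = -60480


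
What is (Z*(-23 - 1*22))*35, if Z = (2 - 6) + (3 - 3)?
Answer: 6300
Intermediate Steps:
Z = -4 (Z = -4 + 0 = -4)
(Z*(-23 - 1*22))*35 = -4*(-23 - 1*22)*35 = -4*(-23 - 22)*35 = -4*(-45)*35 = 180*35 = 6300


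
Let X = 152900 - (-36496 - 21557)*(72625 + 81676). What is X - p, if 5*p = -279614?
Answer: 44789223879/5 ≈ 8.9578e+9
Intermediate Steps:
p = -279614/5 (p = (1/5)*(-279614) = -279614/5 ≈ -55923.)
X = 8957788853 (X = 152900 - (-58053)*154301 = 152900 - 1*(-8957635953) = 152900 + 8957635953 = 8957788853)
X - p = 8957788853 - 1*(-279614/5) = 8957788853 + 279614/5 = 44789223879/5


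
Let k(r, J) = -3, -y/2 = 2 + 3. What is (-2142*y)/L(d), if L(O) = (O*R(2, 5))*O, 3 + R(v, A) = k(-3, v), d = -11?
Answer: -3570/121 ≈ -29.504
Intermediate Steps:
y = -10 (y = -2*(2 + 3) = -2*5 = -10)
R(v, A) = -6 (R(v, A) = -3 - 3 = -6)
L(O) = -6*O² (L(O) = (O*(-6))*O = (-6*O)*O = -6*O²)
(-2142*y)/L(d) = (-2142*(-10))/((-6*(-11)²)) = 21420/((-6*121)) = 21420/(-726) = 21420*(-1/726) = -3570/121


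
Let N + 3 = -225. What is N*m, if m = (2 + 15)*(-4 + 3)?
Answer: 3876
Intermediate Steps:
N = -228 (N = -3 - 225 = -228)
m = -17 (m = 17*(-1) = -17)
N*m = -228*(-17) = 3876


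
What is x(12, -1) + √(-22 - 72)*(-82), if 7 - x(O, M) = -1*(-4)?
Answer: 3 - 82*I*√94 ≈ 3.0 - 795.02*I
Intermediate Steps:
x(O, M) = 3 (x(O, M) = 7 - (-1)*(-4) = 7 - 1*4 = 7 - 4 = 3)
x(12, -1) + √(-22 - 72)*(-82) = 3 + √(-22 - 72)*(-82) = 3 + √(-94)*(-82) = 3 + (I*√94)*(-82) = 3 - 82*I*√94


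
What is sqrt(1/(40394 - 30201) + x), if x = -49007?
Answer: 15*I*sqrt(22629744318)/10193 ≈ 221.38*I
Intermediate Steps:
sqrt(1/(40394 - 30201) + x) = sqrt(1/(40394 - 30201) - 49007) = sqrt(1/10193 - 49007) = sqrt(-499528350/10193) = 15*I*sqrt(22629744318)/10193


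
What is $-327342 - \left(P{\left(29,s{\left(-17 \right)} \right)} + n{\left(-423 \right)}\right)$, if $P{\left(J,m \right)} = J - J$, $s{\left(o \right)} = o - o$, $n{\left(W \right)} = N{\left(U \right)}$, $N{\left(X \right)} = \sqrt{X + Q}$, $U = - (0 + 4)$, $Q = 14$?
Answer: $-327342 - \sqrt{10} \approx -3.2735 \cdot 10^{5}$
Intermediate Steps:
$U = -4$ ($U = \left(-1\right) 4 = -4$)
$N{\left(X \right)} = \sqrt{14 + X}$ ($N{\left(X \right)} = \sqrt{X + 14} = \sqrt{14 + X}$)
$n{\left(W \right)} = \sqrt{10}$ ($n{\left(W \right)} = \sqrt{14 - 4} = \sqrt{10}$)
$s{\left(o \right)} = 0$
$P{\left(J,m \right)} = 0$
$-327342 - \left(P{\left(29,s{\left(-17 \right)} \right)} + n{\left(-423 \right)}\right) = -327342 - \left(0 + \sqrt{10}\right) = -327342 - \sqrt{10}$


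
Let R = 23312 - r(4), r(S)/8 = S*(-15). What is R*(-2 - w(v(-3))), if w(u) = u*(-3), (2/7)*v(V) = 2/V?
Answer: -214128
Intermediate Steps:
v(V) = 7/V (v(V) = 7*(2/V)/2 = 7/V)
r(S) = -120*S (r(S) = 8*(S*(-15)) = 8*(-15*S) = -120*S)
w(u) = -3*u
R = 23792 (R = 23312 - (-120)*4 = 23312 - 1*(-480) = 23312 + 480 = 23792)
R*(-2 - w(v(-3))) = 23792*(-2 - (-3)*7/(-3)) = 23792*(-2 - (-3)*7*(-⅓)) = 23792*(-2 - (-3)*(-7)/3) = 23792*(-2 - 1*7) = 23792*(-2 - 7) = 23792*(-9) = -214128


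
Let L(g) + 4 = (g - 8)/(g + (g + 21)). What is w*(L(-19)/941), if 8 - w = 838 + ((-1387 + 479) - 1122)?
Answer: -49200/15997 ≈ -3.0756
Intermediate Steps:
L(g) = -4 + (-8 + g)/(21 + 2*g) (L(g) = -4 + (g - 8)/(g + (g + 21)) = -4 + (-8 + g)/(g + (21 + g)) = -4 + (-8 + g)/(21 + 2*g))
w = 1200 (w = 8 - (838 + ((-1387 + 479) - 1122)) = 8 - (838 + (-908 - 1122)) = 8 - (838 - 2030) = 8 - 1*(-1192) = 8 + 1192 = 1200)
w*(L(-19)/941) = 1200*(((-92 - 7*(-19))/(21 + 2*(-19)))/941) = 1200*(((-92 + 133)/(21 - 38))*(1/941)) = 1200*((41/(-17))*(1/941)) = 1200*(-1/17*41*(1/941)) = 1200*(-41/17*1/941) = 1200*(-41/15997) = -49200/15997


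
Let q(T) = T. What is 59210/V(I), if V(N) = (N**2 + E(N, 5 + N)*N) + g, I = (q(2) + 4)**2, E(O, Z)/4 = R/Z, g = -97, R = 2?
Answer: 2427610/49447 ≈ 49.095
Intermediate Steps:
E(O, Z) = 8/Z (E(O, Z) = 4*(2/Z) = 8/Z)
I = 36 (I = (2 + 4)**2 = 6**2 = 36)
V(N) = -97 + N**2 + 8*N/(5 + N) (V(N) = (N**2 + (8/(5 + N))*N) - 97 = (N**2 + 8*N/(5 + N)) - 97 = -97 + N**2 + 8*N/(5 + N))
59210/V(I) = 59210/(((8*36 + (-97 + 36**2)*(5 + 36))/(5 + 36))) = 59210/(((288 + (-97 + 1296)*41)/41)) = 59210/(((288 + 1199*41)/41)) = 59210/(((288 + 49159)/41)) = 59210/(((1/41)*49447)) = 59210/(49447/41) = 59210*(41/49447) = 2427610/49447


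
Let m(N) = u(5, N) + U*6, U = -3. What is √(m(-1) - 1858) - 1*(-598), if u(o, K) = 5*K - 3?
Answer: 598 + 2*I*√471 ≈ 598.0 + 43.405*I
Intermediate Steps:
u(o, K) = -3 + 5*K
m(N) = -21 + 5*N (m(N) = (-3 + 5*N) - 3*6 = (-3 + 5*N) - 18 = -21 + 5*N)
√(m(-1) - 1858) - 1*(-598) = √((-21 + 5*(-1)) - 1858) - 1*(-598) = √((-21 - 5) - 1858) + 598 = √(-26 - 1858) + 598 = √(-1884) + 598 = 2*I*√471 + 598 = 598 + 2*I*√471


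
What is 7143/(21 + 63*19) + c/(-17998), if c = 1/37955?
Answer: 406623661971/69336080135 ≈ 5.8645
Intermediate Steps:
c = 1/37955 ≈ 2.6347e-5
7143/(21 + 63*19) + c/(-17998) = 7143/(21 + 63*19) + (1/37955)/(-17998) = 7143/(21 + 1197) + (1/37955)*(-1/17998) = 7143/1218 - 1/683114090 = 7143*(1/1218) - 1/683114090 = 2381/406 - 1/683114090 = 406623661971/69336080135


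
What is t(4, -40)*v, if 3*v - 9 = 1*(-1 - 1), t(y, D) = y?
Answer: 28/3 ≈ 9.3333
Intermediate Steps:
v = 7/3 (v = 3 + (1*(-1 - 1))/3 = 3 + (1*(-2))/3 = 3 + (⅓)*(-2) = 3 - ⅔ = 7/3 ≈ 2.3333)
t(4, -40)*v = 4*(7/3) = 28/3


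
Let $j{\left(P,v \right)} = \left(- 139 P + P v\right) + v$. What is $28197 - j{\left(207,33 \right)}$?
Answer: $50106$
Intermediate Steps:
$j{\left(P,v \right)} = v - 139 P + P v$
$28197 - j{\left(207,33 \right)} = 28197 - \left(33 - 28773 + 207 \cdot 33\right) = 28197 - \left(33 - 28773 + 6831\right) = 28197 - -21909 = 28197 + 21909 = 50106$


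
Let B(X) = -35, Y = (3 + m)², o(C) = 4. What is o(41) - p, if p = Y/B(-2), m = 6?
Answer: 221/35 ≈ 6.3143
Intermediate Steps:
Y = 81 (Y = (3 + 6)² = 9² = 81)
p = -81/35 (p = 81/(-35) = 81*(-1/35) = -81/35 ≈ -2.3143)
o(41) - p = 4 - 1*(-81/35) = 4 + 81/35 = 221/35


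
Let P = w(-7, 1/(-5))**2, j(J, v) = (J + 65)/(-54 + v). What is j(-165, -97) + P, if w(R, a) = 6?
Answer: 5536/151 ≈ 36.662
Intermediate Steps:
j(J, v) = (65 + J)/(-54 + v)
P = 36 (P = 6**2 = 36)
j(-165, -97) + P = (65 - 165)/(-54 - 97) + 36 = -100/(-151) + 36 = -1/151*(-100) + 36 = 100/151 + 36 = 5536/151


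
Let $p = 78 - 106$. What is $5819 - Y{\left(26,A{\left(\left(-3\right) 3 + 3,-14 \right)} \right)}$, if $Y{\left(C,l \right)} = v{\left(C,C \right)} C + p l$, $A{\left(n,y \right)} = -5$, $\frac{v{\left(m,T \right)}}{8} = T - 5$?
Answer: $1311$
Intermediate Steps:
$v{\left(m,T \right)} = -40 + 8 T$ ($v{\left(m,T \right)} = 8 \left(T - 5\right) = 8 \left(-5 + T\right) = -40 + 8 T$)
$p = -28$ ($p = 78 - 106 = -28$)
$Y{\left(C,l \right)} = - 28 l + C \left(-40 + 8 C\right)$ ($Y{\left(C,l \right)} = \left(-40 + 8 C\right) C - 28 l = C \left(-40 + 8 C\right) - 28 l = - 28 l + C \left(-40 + 8 C\right)$)
$5819 - Y{\left(26,A{\left(\left(-3\right) 3 + 3,-14 \right)} \right)} = 5819 - \left(\left(-28\right) \left(-5\right) + 8 \cdot 26 \left(-5 + 26\right)\right) = 5819 - \left(140 + 8 \cdot 26 \cdot 21\right) = 5819 - \left(140 + 4368\right) = 5819 - 4508 = 1311$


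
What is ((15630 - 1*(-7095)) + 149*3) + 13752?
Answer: 36924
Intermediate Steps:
((15630 - 1*(-7095)) + 149*3) + 13752 = ((15630 + 7095) + 447) + 13752 = (22725 + 447) + 13752 = 23172 + 13752 = 36924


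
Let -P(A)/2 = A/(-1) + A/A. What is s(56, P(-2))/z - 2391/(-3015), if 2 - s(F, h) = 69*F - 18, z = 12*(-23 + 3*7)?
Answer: 107843/670 ≈ 160.96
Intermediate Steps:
z = -24 (z = 12*(-23 + 21) = 12*(-2) = -24)
P(A) = -2 + 2*A (P(A) = -2*(A/(-1) + A/A) = -2*(A*(-1) + 1) = -2*(-A + 1) = -2*(1 - A) = -2 + 2*A)
s(F, h) = 20 - 69*F (s(F, h) = 2 - (69*F - 18) = 2 - (-18 + 69*F) = 2 + (18 - 69*F) = 20 - 69*F)
s(56, P(-2))/z - 2391/(-3015) = (20 - 69*56)/(-24) - 2391/(-3015) = (20 - 3864)*(-1/24) - 2391*(-1/3015) = -3844*(-1/24) + 797/1005 = 961/6 + 797/1005 = 107843/670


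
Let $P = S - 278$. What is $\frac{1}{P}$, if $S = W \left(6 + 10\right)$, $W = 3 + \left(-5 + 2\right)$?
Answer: $- \frac{1}{278} \approx -0.0035971$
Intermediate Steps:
$W = 0$ ($W = 3 - 3 = 0$)
$S = 0$ ($S = 0 \left(6 + 10\right) = 0 \cdot 16 = 0$)
$P = -278$ ($P = 0 - 278 = -278$)
$\frac{1}{P} = \frac{1}{-278} = - \frac{1}{278}$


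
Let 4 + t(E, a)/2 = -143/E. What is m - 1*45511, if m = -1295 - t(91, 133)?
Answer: -327564/7 ≈ -46795.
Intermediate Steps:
t(E, a) = -8 - 286/E (t(E, a) = -8 + 2*(-143/E) = -8 - 286/E)
m = -8987/7 (m = -1295 - (-8 - 286/91) = -1295 - (-8 - 286*1/91) = -1295 - (-8 - 22/7) = -1295 - 1*(-78/7) = -1295 + 78/7 = -8987/7 ≈ -1283.9)
m - 1*45511 = -8987/7 - 1*45511 = -8987/7 - 45511 = -327564/7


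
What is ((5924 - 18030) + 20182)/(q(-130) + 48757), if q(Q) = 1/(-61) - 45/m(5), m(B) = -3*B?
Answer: 164212/991453 ≈ 0.16563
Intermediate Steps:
q(Q) = 182/61 (q(Q) = 1/(-61) - 45/((-3*5)) = 1*(-1/61) - 45/(-15) = -1/61 - 45*(-1/15) = -1/61 + 3 = 182/61)
((5924 - 18030) + 20182)/(q(-130) + 48757) = ((5924 - 18030) + 20182)/(182/61 + 48757) = (-12106 + 20182)/(2974359/61) = 8076*(61/2974359) = 164212/991453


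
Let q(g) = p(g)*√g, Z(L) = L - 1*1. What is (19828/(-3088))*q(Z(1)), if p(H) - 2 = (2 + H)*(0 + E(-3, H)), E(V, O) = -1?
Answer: 0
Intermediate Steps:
p(H) = -H (p(H) = 2 + (2 + H)*(0 - 1) = 2 + (2 + H)*(-1) = 2 + (-2 - H) = -H)
Z(L) = -1 + L (Z(L) = L - 1 = -1 + L)
q(g) = -g^(3/2) (q(g) = (-g)*√g = -g^(3/2))
(19828/(-3088))*q(Z(1)) = (19828/(-3088))*(-(-1 + 1)^(3/2)) = (19828*(-1/3088))*(-0^(3/2)) = -(-4957)*0/772 = -4957/772*0 = 0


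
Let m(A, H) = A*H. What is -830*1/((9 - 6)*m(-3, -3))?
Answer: -830/27 ≈ -30.741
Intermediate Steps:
-830*1/((9 - 6)*m(-3, -3)) = -830*1/(9*(9 - 6)) = -830/(3*9) = -830/27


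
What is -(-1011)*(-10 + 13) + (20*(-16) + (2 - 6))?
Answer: 2709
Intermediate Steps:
-(-1011)*(-10 + 13) + (20*(-16) + (2 - 6)) = -(-1011)*3 + (-320 - 4) = -337*(-9) - 324 = 3033 - 324 = 2709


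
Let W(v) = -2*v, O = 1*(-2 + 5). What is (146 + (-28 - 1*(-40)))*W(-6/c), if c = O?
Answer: 632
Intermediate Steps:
O = 3 (O = 1*3 = 3)
c = 3
(146 + (-28 - 1*(-40)))*W(-6/c) = (146 + (-28 - 1*(-40)))*(-(-12)/3) = (146 + (-28 + 40))*(-(-12)/3) = (146 + 12)*(-2*(-2)) = 158*4 = 632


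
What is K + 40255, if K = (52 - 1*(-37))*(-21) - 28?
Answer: 38358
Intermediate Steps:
K = -1897 (K = (52 + 37)*(-21) - 28 = 89*(-21) - 28 = -1869 - 28 = -1897)
K + 40255 = -1897 + 40255 = 38358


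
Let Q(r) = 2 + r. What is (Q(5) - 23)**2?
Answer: 256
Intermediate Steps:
(Q(5) - 23)**2 = ((2 + 5) - 23)**2 = (7 - 23)**2 = (-16)**2 = 256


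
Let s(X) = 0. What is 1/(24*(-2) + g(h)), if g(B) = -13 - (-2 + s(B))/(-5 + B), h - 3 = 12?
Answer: -5/304 ≈ -0.016447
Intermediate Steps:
h = 15 (h = 3 + 12 = 15)
g(B) = -13 + 2/(-5 + B) (g(B) = -13 - (-2 + 0)/(-5 + B) = -13 - (-2)/(-5 + B) = -13 + 2/(-5 + B))
1/(24*(-2) + g(h)) = 1/(24*(-2) + (67 - 13*15)/(-5 + 15)) = 1/(-48 + (67 - 195)/10) = 1/(-48 + (⅒)*(-128)) = 1/(-48 - 64/5) = 1/(-304/5) = -5/304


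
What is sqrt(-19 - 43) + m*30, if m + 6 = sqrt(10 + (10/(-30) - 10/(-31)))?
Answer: -180 + 10*sqrt(86397)/31 + I*sqrt(62) ≈ -85.183 + 7.874*I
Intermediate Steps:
m = -6 + sqrt(86397)/93 (m = -6 + sqrt(10 + (10/(-30) - 10/(-31))) = -6 + sqrt(10 + (10*(-1/30) - 10*(-1/31))) = -6 + sqrt(10 + (-1/3 + 10/31)) = -6 + sqrt(10 - 1/93) = -6 + sqrt(929/93) = -6 + sqrt(86397)/93 ≈ -2.8394)
sqrt(-19 - 43) + m*30 = sqrt(-19 - 43) + (-6 + sqrt(86397)/93)*30 = sqrt(-62) + (-180 + 10*sqrt(86397)/31) = I*sqrt(62) + (-180 + 10*sqrt(86397)/31) = -180 + 10*sqrt(86397)/31 + I*sqrt(62)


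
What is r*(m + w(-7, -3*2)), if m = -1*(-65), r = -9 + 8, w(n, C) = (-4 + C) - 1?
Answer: -54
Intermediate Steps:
w(n, C) = -5 + C
r = -1
m = 65
r*(m + w(-7, -3*2)) = -(65 + (-5 - 3*2)) = -(65 + (-5 - 6)) = -(65 - 11) = -1*54 = -54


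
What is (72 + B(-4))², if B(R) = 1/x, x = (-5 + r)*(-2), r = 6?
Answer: 20449/4 ≈ 5112.3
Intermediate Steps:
x = -2 (x = (-5 + 6)*(-2) = 1*(-2) = -2)
B(R) = -½ (B(R) = 1/(-2) = -½)
(72 + B(-4))² = (72 - ½)² = (143/2)² = 20449/4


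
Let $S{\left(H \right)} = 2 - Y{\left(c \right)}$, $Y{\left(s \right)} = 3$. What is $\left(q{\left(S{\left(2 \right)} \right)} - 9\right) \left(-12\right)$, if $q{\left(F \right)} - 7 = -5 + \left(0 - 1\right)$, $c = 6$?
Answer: $96$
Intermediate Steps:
$S{\left(H \right)} = -1$ ($S{\left(H \right)} = 2 - 3 = -1$)
$q{\left(F \right)} = 1$ ($q{\left(F \right)} = 7 + \left(-5 + \left(0 - 1\right)\right) = 7 - 6 = 1$)
$\left(q{\left(S{\left(2 \right)} \right)} - 9\right) \left(-12\right) = \left(1 - 9\right) \left(-12\right) = \left(-8\right) \left(-12\right) = 96$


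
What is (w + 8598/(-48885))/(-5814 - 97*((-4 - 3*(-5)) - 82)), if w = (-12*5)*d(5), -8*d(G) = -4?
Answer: -491716/17484535 ≈ -0.028123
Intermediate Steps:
d(G) = ½ (d(G) = -⅛*(-4) = ½)
w = -30 (w = -12*5*(½) = -60*½ = -30)
(w + 8598/(-48885))/(-5814 - 97*((-4 - 3*(-5)) - 82)) = (-30 + 8598/(-48885))/(-5814 - 97*((-4 - 3*(-5)) - 82)) = (-30 + 8598*(-1/48885))/(-5814 - 97*((-4 + 15) - 82)) = (-30 - 2866/16295)/(-5814 - 97*(11 - 82)) = -491716/(16295*(-5814 - 97*(-71))) = -491716/(16295*(-5814 + 6887)) = -491716/16295/1073 = -491716/16295*1/1073 = -491716/17484535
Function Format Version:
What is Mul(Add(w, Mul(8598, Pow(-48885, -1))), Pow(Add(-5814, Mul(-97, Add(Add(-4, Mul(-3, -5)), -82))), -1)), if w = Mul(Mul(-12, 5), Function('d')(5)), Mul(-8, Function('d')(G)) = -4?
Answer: Rational(-491716, 17484535) ≈ -0.028123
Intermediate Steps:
Function('d')(G) = Rational(1, 2) (Function('d')(G) = Mul(Rational(-1, 8), -4) = Rational(1, 2))
w = -30 (w = Mul(Mul(-12, 5), Rational(1, 2)) = Mul(-60, Rational(1, 2)) = -30)
Mul(Add(w, Mul(8598, Pow(-48885, -1))), Pow(Add(-5814, Mul(-97, Add(Add(-4, Mul(-3, -5)), -82))), -1)) = Mul(Add(-30, Mul(8598, Pow(-48885, -1))), Pow(Add(-5814, Mul(-97, Add(Add(-4, Mul(-3, -5)), -82))), -1)) = Mul(Add(-30, Mul(8598, Rational(-1, 48885))), Pow(Add(-5814, Mul(-97, Add(Add(-4, 15), -82))), -1)) = Mul(Add(-30, Rational(-2866, 16295)), Pow(Add(-5814, Mul(-97, Add(11, -82))), -1)) = Mul(Rational(-491716, 16295), Pow(Add(-5814, Mul(-97, -71)), -1)) = Mul(Rational(-491716, 16295), Pow(Add(-5814, 6887), -1)) = Mul(Rational(-491716, 16295), Pow(1073, -1)) = Mul(Rational(-491716, 16295), Rational(1, 1073)) = Rational(-491716, 17484535)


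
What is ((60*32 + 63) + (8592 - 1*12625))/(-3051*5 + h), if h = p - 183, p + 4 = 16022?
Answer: -205/58 ≈ -3.5345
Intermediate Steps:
p = 16018 (p = -4 + 16022 = 16018)
h = 15835 (h = 16018 - 183 = 15835)
((60*32 + 63) + (8592 - 1*12625))/(-3051*5 + h) = ((60*32 + 63) + (8592 - 1*12625))/(-3051*5 + 15835) = ((1920 + 63) + (8592 - 12625))/(-15255 + 15835) = (1983 - 4033)/580 = -2050*1/580 = -205/58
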